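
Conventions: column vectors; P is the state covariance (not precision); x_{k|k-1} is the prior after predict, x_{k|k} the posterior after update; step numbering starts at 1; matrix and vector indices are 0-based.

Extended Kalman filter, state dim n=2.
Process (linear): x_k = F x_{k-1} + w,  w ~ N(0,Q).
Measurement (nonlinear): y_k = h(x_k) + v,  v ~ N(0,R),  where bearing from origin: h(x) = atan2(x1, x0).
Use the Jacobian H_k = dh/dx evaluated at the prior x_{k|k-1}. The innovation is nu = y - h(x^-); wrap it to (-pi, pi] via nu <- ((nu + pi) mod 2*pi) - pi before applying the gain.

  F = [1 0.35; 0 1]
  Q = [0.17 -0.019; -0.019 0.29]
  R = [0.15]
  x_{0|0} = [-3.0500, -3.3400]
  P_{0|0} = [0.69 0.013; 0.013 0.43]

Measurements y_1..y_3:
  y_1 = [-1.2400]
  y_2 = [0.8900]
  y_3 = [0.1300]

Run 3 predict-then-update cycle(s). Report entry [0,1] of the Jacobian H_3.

step 1: x^-=[-4.2190, -3.3400]  P^-=[0.9218 0.1445; 0.1445 0.7200]  H_jac=[0.1153 -0.1457]  S=[0.1727]  K=[0.4938; -0.5110]  nu=[1.2320]  x^+=[-3.6107, -3.9695]  P^+=[0.8797 0.1881; 0.1881 0.6749]
step 2: x^-=[-5.0000, -3.9695]  P^-=[1.2640 0.4053; 0.4053 0.9649]  H_jac=[0.0974 -0.1227]  S=[0.1668]  K=[0.4399; -0.4730]  nu=[-2.9226]  x^+=[-6.2856, -2.5872]  P^+=[1.2317 0.4400; 0.4400 0.9276]
step 3: x^-=[-7.1912, -2.5872]  P^-=[1.8233 0.7457; 0.7457 1.2176]  H_jac=[0.0443 -0.1231]  S=[0.1639]  K=[-0.0673; -0.7131]  nu=[2.9262]  x^+=[-7.3882, -4.6740]  P^+=[1.8226 0.7378; 0.7378 1.1342]

H_jac[0,1] = -0.1231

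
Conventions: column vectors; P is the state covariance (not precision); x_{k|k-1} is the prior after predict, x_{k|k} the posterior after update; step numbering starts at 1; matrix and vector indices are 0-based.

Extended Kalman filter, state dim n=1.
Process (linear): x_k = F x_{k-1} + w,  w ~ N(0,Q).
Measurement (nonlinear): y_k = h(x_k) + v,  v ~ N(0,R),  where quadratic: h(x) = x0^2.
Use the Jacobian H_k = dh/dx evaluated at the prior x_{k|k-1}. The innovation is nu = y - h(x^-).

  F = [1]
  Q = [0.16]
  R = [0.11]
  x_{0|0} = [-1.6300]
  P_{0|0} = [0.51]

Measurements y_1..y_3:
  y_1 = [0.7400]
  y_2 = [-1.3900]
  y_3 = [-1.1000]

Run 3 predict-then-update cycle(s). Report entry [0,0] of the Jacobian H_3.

step 1: x^-=[-1.6300]  P^-=[0.6700]  H_jac=[-3.2600]  S=[7.2305]  K=[-0.3021]  nu=[-1.9169]  x^+=[-1.0509]  P^+=[0.0102]
step 2: x^-=[-1.0509]  P^-=[0.1702]  H_jac=[-2.1019]  S=[0.8619]  K=[-0.4150]  nu=[-2.4945]  x^+=[-0.0156]  P^+=[0.0217]
step 3: x^-=[-0.0156]  P^-=[0.1817]  H_jac=[-0.0312]  S=[0.1102]  K=[-0.0515]  nu=[-1.1002]  x^+=[0.0411]  P^+=[0.1814]

H_jac[0,0] = -0.0312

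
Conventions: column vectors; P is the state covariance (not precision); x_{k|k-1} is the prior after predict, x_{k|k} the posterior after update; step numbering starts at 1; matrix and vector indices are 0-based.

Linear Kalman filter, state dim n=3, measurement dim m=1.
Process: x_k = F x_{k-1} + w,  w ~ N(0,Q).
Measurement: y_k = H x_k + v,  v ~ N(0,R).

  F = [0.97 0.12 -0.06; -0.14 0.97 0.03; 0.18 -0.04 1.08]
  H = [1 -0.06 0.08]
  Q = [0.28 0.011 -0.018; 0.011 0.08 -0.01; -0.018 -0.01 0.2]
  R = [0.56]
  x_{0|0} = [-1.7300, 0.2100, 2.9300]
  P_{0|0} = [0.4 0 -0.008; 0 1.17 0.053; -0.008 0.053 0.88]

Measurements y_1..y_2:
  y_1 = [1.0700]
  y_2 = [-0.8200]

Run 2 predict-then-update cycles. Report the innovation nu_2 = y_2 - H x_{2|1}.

step 1: x^-=[-1.8287, 0.5338, 2.8446]  P^-=[0.6765 0.0881 -0.0121; 0.0881 1.1926 0.0197; -0.0121 0.0197 1.2336]  S=[1.2360]  K=[0.5423; 0.0146; 0.0691]  nu=[2.7032]  x^+=[-0.3628, 0.5734, 3.0314]  P^+=[0.3131 0.0783 -0.0584; 0.0783 1.1924 0.0184; -0.0584 0.0184 1.2277]
step 2: x^-=[-0.4650, 0.6979, 3.1857]  P^-=[0.6209 0.1742 -0.1081; 0.1742 1.1894 0.0175; -0.1081 0.0175 1.6186]  S=[1.1572]  K=[0.5201; 0.0901; 0.0176]  nu=[-0.5680]  x^+=[-0.7604, 0.6468, 3.1757]  P^+=[0.3079 0.1200 -0.1187; 0.1200 1.1801 0.0157; -0.1187 0.0157 1.6182]

innov = [-0.5680]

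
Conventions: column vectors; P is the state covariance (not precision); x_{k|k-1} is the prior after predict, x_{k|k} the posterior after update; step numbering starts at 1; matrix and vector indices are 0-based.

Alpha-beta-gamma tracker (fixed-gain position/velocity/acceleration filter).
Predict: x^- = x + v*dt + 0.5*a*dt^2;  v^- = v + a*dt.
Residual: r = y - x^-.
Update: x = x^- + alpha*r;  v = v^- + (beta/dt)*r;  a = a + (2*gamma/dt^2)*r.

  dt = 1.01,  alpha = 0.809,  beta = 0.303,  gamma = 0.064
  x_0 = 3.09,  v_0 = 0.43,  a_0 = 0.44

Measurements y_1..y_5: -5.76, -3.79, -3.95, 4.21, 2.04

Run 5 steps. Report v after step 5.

step 1: x_pred=3.7487  r=-9.5087  x^+=-3.9438  v^+=-1.9782  a^+=-0.7531
step 2: x_pred=-6.3260  r=2.5360  x^+=-4.2744  v^+=-1.9781  a^+=-0.4349
step 3: x_pred=-6.4941  r=2.5441  x^+=-4.4359  v^+=-1.6541  a^+=-0.1157
step 4: x_pred=-6.1656  r=10.3756  x^+=2.2283  v^+=1.3417  a^+=1.1862
step 5: x_pred=4.1884  r=-2.1484  x^+=2.4503  v^+=1.8952  a^+=0.9166

v_post = 1.8952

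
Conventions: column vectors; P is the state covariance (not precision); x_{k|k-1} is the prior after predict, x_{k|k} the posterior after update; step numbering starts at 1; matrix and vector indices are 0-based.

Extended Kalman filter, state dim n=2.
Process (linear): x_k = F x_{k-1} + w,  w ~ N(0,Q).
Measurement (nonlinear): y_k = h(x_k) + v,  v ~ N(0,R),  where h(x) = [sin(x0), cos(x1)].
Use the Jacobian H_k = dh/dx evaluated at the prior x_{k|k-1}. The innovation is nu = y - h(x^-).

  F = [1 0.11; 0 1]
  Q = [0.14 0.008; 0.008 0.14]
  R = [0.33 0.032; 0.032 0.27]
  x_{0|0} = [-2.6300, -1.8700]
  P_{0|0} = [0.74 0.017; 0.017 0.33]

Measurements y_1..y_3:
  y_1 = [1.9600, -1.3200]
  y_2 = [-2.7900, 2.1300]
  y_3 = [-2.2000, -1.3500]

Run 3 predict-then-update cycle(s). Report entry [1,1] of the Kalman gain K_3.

step 1: x^-=[-2.8357, -1.8700]  P^-=[0.8877 0.0613; 0.0613 0.4700]  H_jac=[-0.9536 0.0000; 0.0000 0.9556]  S=[1.1372 -0.0239; -0.0239 0.6992]  K=[-0.7431 0.0584; -0.0380 0.6411]  nu=[2.2611, -1.0252]  x^+=[-4.5760, -2.6131]  P^+=[0.2552 -0.0084; -0.0084 0.1799]
step 2: x^-=[-4.8634, -2.6131]  P^-=[0.3956 0.0194; 0.0194 0.3199]  H_jac=[0.1504 0.0000; 0.0000 0.5043]  S=[0.3390 0.0335; 0.0335 0.3513]  K=[0.1745 0.0112; -0.0371 0.4626]  nu=[-3.7786, 2.9936]  x^+=[-5.4890, -1.0881]  P^+=[0.3851 0.0171; 0.0171 0.2454]
step 3: x^-=[-5.6087, -1.0881]  P^-=[0.5318 0.0521; 0.0521 0.3854]  H_jac=[0.7810 0.0000; 0.0000 0.8857]  S=[0.6544 0.0680; 0.0680 0.5723]  K=[0.6342 0.0052; 0.0002 0.5964]  nu=[-2.8245, -1.8142]  x^+=[-7.4093, -2.1704]  P^+=[0.2682 0.0245; 0.0245 0.1818]

K[1,1] = 0.5964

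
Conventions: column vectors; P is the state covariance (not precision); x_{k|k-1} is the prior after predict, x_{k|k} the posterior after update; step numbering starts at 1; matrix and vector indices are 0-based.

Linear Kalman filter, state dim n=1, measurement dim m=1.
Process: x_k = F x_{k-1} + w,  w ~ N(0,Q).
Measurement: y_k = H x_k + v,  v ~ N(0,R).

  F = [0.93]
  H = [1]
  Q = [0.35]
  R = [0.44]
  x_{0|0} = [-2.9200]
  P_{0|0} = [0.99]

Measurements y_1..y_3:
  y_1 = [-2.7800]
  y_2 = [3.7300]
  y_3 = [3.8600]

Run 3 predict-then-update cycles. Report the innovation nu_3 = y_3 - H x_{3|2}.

step 1: x^-=[-2.7156]  P^-=[1.2063]  S=[1.6463]  K=[0.7327]  nu=[-0.0644]  x^+=[-2.7628]  P^+=[0.3224]
step 2: x^-=[-2.5694]  P^-=[0.6288]  S=[1.0688]  K=[0.5883]  nu=[6.2994]  x^+=[1.1368]  P^+=[0.2589]
step 3: x^-=[1.0572]  P^-=[0.5739]  S=[1.0139]  K=[0.5660]  nu=[2.8028]  x^+=[2.6437]  P^+=[0.2491]

innov = [2.8028]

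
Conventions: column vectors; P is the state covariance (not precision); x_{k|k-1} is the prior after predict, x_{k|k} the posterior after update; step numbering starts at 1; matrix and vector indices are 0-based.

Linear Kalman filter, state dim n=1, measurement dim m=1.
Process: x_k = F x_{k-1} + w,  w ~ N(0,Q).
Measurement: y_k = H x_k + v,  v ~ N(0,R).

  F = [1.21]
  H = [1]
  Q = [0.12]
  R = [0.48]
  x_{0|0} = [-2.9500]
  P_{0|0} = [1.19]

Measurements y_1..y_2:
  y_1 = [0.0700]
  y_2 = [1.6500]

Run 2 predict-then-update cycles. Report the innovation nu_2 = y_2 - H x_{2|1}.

step 1: x^-=[-3.5695]  P^-=[1.8623]  S=[2.3423]  K=[0.7951]  nu=[3.6395]  x^+=[-0.6758]  P^+=[0.3816]
step 2: x^-=[-0.8178]  P^-=[0.6788]  S=[1.1588]  K=[0.5858]  nu=[2.4678]  x^+=[0.6278]  P^+=[0.2812]

innov = [2.4678]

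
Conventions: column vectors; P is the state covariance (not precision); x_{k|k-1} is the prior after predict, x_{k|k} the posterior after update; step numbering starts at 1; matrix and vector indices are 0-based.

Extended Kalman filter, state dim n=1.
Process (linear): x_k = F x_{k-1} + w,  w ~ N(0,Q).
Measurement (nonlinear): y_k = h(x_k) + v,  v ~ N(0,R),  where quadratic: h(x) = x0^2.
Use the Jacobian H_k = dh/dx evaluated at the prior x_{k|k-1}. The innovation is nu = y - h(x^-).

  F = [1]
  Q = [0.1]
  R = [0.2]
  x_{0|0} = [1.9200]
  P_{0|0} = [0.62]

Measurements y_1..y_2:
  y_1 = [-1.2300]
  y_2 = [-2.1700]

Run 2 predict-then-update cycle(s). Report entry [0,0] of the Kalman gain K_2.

step 1: x^-=[1.9200]  P^-=[0.7200]  H_jac=[3.8400]  S=[10.8168]  K=[0.2556]  nu=[-4.9164]  x^+=[0.6634]  P^+=[0.0133]
step 2: x^-=[0.6634]  P^-=[0.1133]  H_jac=[1.3267]  S=[0.3995]  K=[0.3764]  nu=[-2.6100]  x^+=[-0.3189]  P^+=[0.0567]

K[0,0] = 0.3764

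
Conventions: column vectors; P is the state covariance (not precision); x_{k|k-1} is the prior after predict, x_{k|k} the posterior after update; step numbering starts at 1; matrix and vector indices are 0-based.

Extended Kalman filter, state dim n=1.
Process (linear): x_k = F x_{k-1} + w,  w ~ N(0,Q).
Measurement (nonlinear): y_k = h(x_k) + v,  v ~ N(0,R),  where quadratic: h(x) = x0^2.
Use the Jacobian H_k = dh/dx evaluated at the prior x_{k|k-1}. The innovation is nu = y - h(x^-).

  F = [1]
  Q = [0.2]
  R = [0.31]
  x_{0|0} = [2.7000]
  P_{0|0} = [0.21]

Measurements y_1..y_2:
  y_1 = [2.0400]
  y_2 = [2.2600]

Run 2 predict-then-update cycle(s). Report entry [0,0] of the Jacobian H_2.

step 1: x^-=[2.7000]  P^-=[0.4100]  H_jac=[5.4000]  S=[12.2656]  K=[0.1805]  nu=[-5.2500]  x^+=[1.7523]  P^+=[0.0104]
step 2: x^-=[1.7523]  P^-=[0.2104]  H_jac=[3.5047]  S=[2.8939]  K=[0.2548]  nu=[-0.8107]  x^+=[1.5458]  P^+=[0.0225]

H_jac[0,0] = 3.5047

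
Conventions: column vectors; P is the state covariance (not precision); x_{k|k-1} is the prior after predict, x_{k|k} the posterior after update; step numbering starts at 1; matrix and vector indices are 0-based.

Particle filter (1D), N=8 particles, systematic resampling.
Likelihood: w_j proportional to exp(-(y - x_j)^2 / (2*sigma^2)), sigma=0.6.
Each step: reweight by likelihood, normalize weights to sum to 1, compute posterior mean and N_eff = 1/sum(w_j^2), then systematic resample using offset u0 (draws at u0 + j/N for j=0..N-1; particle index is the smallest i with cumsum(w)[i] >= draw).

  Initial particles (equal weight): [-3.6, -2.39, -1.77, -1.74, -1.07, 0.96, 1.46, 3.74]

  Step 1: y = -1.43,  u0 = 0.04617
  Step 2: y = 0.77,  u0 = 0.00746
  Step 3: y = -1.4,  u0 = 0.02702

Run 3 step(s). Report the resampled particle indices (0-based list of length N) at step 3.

step 1: w=[0.0005, 0.0978, 0.2997, 0.3079, 0.2939, 0.0001, 0.0000, 0.0000]  mean=-1.6163  Neff=3.5640  idx=[1, 2, 2, 3, 3, 3, 4, 4]
step 2: w=[0.0001, 0.0068, 0.0068, 0.0084, 0.0084, 0.0084, 0.4806, 0.4806]  mean=-1.0964  Neff=2.1634  idx=[2, 6, 6, 6, 6, 7, 7, 7]
step 3: w=[0.1208, 0.1256, 0.1256, 0.1256, 0.1256, 0.1256, 0.1256, 0.1256]  mean=-1.1546  Neff=7.9987  idx=[0, 1, 2, 3, 4, 5, 6, 7]

resampled_idx = [0, 1, 2, 3, 4, 5, 6, 7]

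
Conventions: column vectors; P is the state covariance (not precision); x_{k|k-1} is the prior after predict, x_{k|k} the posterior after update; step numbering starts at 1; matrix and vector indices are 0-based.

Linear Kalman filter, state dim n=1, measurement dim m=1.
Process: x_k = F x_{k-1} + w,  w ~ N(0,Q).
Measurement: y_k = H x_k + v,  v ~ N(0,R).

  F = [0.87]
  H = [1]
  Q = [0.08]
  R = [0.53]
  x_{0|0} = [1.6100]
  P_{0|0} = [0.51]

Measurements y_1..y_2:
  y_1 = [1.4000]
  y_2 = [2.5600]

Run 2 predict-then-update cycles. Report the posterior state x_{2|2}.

x_post = [1.6686]

step 1: x^-=[1.4007]  P^-=[0.4660]  S=[0.9960]  K=[0.4679]  nu=[-0.0007]  x^+=[1.4004]  P^+=[0.2480]
step 2: x^-=[1.2183]  P^-=[0.2677]  S=[0.7977]  K=[0.3356]  nu=[1.3417]  x^+=[1.6686]  P^+=[0.1779]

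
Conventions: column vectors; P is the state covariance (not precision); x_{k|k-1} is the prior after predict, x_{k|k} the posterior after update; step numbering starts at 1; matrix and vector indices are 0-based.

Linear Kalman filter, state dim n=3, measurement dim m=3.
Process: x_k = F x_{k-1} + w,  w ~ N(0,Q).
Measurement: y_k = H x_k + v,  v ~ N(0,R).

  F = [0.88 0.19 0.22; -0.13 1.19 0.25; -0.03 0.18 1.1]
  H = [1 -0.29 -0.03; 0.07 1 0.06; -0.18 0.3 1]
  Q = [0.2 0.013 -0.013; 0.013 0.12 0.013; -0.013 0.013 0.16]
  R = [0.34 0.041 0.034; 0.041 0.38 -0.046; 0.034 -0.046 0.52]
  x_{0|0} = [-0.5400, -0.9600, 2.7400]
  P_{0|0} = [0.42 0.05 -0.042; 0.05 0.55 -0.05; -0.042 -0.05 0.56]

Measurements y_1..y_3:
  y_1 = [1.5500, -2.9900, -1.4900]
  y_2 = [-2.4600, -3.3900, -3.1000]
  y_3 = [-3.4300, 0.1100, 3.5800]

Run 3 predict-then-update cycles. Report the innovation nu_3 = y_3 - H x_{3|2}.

step 1: x^-=[-0.0548, -0.3872, 2.8574]  P^-=[0.5685 0.1477 0.0851; 0.1477 0.8985 0.2221; 0.0851 0.2221 0.8382]  S=[0.8979 -0.0421 -0.1005; -0.0421 1.3323 0.4743; -0.1005 0.4743 1.5442]  K=[0.5909 0.1609 0.0065; -0.0918 0.6559 0.0937; 0.0600 0.0049 0.5785]  nu=[1.5782, -2.7704, -4.2411]  x^+=[0.4041, -2.7466, 0.4852]  P^+=[0.2282 0.0669 0.0371; 0.0669 0.2391 -0.0442; 0.0371 -0.0442 0.3226]
step 2: x^-=[-0.0595, -3.1997, 0.0272]  P^-=[0.4340 0.1205 0.1021; 0.1205 0.4332 0.0844; 0.1021 0.0844 0.5376]  S=[0.7364 0.0647 0.0219; 0.0647 0.8451 0.1835; 0.0219 0.1835 1.1115]  K=[0.5248 0.1411 0.0204; -0.0582 0.5136 0.0897; 0.0659 0.0366 0.4825]  nu=[-3.3276, -0.1878, -2.1780]  x^+=[-1.8767, -3.2977, -1.2501]  P^+=[0.2028 0.0575 0.0412; 0.0575 0.1861 -0.0244; 0.0412 -0.0244 0.2662]
step 3: x^-=[-2.5531, -3.9928, -1.9124]  P^-=[0.4098 0.1057 0.0948; 0.1057 0.3685 0.0842; 0.0948 0.0842 0.4753]  S=[0.7157 0.0670 0.0213; 0.0670 0.7780 0.1624; 0.0213 0.1624 1.0467]  K=[0.5129 0.1318 0.0195; -0.0524 0.4744 0.0953; 0.0599 0.0538 0.4524]  nu=[-2.0922, 4.3962, 6.2306]  x^+=[-2.9253, -1.2038, 1.0172]  P^+=[0.1973 0.0539 0.0408; 0.0539 0.1709 -0.0156; 0.0408 -0.0156 0.2468]

innov = [-2.0922, 4.3962, 6.2306]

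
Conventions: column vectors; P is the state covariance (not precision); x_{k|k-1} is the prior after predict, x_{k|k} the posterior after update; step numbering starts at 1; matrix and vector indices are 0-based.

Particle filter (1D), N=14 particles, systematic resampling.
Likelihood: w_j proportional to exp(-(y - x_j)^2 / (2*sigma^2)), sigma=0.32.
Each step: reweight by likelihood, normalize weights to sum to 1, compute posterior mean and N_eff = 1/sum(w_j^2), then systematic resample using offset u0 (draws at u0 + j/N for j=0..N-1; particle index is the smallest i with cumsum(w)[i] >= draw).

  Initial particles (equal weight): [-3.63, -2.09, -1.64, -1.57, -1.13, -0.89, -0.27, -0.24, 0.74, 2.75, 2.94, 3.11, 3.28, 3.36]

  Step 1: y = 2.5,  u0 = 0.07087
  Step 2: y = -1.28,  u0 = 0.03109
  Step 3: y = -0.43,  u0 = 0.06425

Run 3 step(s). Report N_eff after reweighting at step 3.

N_eff = 14.0000

step 1: w=[0.0000, 0.0000, 0.0000, 0.0000, 0.0000, 0.0000, 0.0000, 0.0000, 0.0000, 0.5394, 0.2844, 0.1190, 0.0375, 0.0198]  mean=2.8788  Neff=2.5790  idx=[9, 9, 9, 9, 9, 9, 9, 10, 10, 10, 10, 11, 11, 13]
step 2: w=[0.1428, 0.1428, 0.1428, 0.1428, 0.1428, 0.1428, 0.1428, 0.0001, 0.0001, 0.0001, 0.0001, 0.0000, 0.0000, 0.0000]  mean=2.7501  Neff=7.0038  idx=[0, 0, 1, 1, 2, 2, 3, 3, 4, 4, 5, 5, 6, 6]
step 3: w=[0.0714, 0.0714, 0.0714, 0.0714, 0.0714, 0.0714, 0.0714, 0.0714, 0.0714, 0.0714, 0.0714, 0.0714, 0.0714, 0.0714]  mean=2.7500  Neff=14.0000  idx=[0, 1, 2, 3, 4, 5, 6, 7, 8, 9, 10, 11, 12, 13]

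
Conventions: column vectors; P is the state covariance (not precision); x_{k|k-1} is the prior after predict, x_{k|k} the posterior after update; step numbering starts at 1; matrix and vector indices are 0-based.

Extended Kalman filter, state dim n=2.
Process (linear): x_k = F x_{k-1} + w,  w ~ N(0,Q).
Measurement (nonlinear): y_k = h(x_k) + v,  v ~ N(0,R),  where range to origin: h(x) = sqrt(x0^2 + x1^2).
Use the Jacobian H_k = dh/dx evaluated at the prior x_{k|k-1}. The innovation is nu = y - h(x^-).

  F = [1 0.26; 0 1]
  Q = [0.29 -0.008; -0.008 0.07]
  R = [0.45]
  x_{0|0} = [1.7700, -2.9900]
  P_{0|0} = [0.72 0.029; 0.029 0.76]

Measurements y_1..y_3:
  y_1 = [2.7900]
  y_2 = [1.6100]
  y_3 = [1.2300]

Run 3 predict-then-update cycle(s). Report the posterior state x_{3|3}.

x_post = [0.3969, -1.7912]

step 1: x^-=[0.9926, -2.9900]  P^-=[1.0765 0.2186; 0.2186 0.8300]  H_jac=[0.3151 -0.9491]  S=[1.1737]  K=[0.1122; -0.6125]  nu=[-0.3605]  x^+=[0.9522, -2.7692]  P^+=[1.0617 0.2993; 0.2993 0.3897]
step 2: x^-=[0.2322, -2.7692]  P^-=[1.5336 0.3926; 0.3926 0.4597]  H_jac=[0.0835 -0.9965]  S=[0.8519]  K=[-0.3088; -0.4993]  nu=[-1.1690]  x^+=[0.5932, -2.1856]  P^+=[1.4524 0.2612; 0.2612 0.2474]
step 3: x^-=[0.0249, -2.1856]  P^-=[1.8949 0.3175; 0.3175 0.3174]  H_jac=[0.0114 -0.9999]  S=[0.7603]  K=[-0.3892; -0.4126]  nu=[-0.9557]  x^+=[0.3969, -1.7912]  P^+=[1.7798 0.1954; 0.1954 0.1879]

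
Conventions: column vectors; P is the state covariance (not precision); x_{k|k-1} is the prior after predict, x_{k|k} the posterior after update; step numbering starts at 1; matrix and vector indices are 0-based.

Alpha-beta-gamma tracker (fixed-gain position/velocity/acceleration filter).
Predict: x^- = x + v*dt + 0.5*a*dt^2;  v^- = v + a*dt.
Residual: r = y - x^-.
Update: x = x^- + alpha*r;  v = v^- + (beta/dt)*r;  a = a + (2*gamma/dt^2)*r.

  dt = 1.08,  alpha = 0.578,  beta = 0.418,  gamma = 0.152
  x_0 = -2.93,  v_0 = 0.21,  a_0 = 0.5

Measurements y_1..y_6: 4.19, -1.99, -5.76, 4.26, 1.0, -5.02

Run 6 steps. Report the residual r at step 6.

resid = -4.9949

step 1: x_pred=-2.4116  r=6.6016  x^+=1.4041  v^+=3.3051  a^+=2.2206
step 2: x_pred=6.2686  r=-8.2586  x^+=1.4951  v^+=2.5069  a^+=0.0681
step 3: x_pred=4.2423  r=-10.0023  x^+=-1.5390  v^+=-1.2908  a^+=-2.5388
step 4: x_pred=-4.4137  r=8.6737  x^+=0.5997  v^+=-0.6756  a^+=-0.2782
step 5: x_pred=-0.2922  r=1.2922  x^+=0.4547  v^+=-0.4759  a^+=0.0586
step 6: x_pred=-0.0251  r=-4.9949  x^+=-2.9122  v^+=-2.3458  a^+=-1.2432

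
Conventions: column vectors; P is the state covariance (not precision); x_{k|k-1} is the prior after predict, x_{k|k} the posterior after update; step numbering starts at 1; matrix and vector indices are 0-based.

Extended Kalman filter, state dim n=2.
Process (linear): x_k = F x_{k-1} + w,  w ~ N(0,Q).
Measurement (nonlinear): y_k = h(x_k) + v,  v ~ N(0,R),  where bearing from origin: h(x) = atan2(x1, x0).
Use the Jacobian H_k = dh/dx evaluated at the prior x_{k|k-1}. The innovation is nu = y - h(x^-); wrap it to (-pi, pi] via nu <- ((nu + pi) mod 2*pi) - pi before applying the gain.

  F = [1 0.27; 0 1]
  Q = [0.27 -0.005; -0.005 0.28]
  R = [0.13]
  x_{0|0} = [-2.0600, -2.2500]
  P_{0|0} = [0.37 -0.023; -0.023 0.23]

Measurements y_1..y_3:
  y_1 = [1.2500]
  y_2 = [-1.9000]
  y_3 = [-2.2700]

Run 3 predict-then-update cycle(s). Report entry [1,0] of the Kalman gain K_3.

K[1,0] = -0.8584

step 1: x^-=[-2.6675, -2.2500]  P^-=[0.6443 0.0341; 0.0341 0.5100]  H_jac=[0.1848 -0.2190]  S=[0.1737]  K=[0.6424; -0.6068]  nu=[-2.5923]  x^+=[-4.3327, -0.6769]  P^+=[0.5727 0.1018; 0.1018 0.4460]
step 2: x^-=[-4.5154, -0.6769]  P^-=[0.9302 0.2172; 0.2172 0.7260]  H_jac=[0.0325 -0.2166]  S=[0.1620]  K=[-0.1040; -0.9273]  nu=[1.0928]  x^+=[-4.6291, -1.6902]  P^+=[0.9284 0.2016; 0.2016 0.5868]
step 3: x^-=[-5.0855, -1.6902]  P^-=[1.3501 0.3550; 0.3550 0.8668]  H_jac=[0.0589 -0.1771]  S=[0.1545]  K=[0.1074; -0.8584]  nu=[0.5507]  x^+=[-5.0263, -2.1629]  P^+=[1.3483 0.3693; 0.3693 0.7529]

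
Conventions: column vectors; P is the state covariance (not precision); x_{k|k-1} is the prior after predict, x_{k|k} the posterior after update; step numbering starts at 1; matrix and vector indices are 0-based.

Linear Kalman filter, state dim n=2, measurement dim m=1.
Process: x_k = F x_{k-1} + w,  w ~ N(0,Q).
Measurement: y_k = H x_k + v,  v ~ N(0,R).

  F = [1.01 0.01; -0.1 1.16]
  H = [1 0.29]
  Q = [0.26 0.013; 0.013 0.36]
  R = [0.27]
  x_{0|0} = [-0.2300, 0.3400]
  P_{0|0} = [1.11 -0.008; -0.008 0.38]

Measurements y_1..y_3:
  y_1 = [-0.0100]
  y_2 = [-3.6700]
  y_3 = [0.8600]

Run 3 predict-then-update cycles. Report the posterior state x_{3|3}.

x_post = [-0.6141, 1.0573]

step 1: x^-=[-0.2289, 0.4174]  P^-=[1.3922 -0.1041; -0.1041 0.8843]  S=[1.6762]  K=[0.8126; 0.0909]  nu=[0.0979]  x^+=[-0.1494, 0.4263]  P^+=[0.2855 -0.2279; -0.2279 0.8704]
step 2: x^-=[-0.1466, 0.5094]  P^-=[0.5467 -0.2725; -0.2725 1.5870]  S=[0.7921]  K=[0.5904; 0.2370]  nu=[-3.6711]  x^+=[-2.3141, -0.3606]  P^+=[0.2706 -0.3833; -0.3833 1.5425]
step 3: x^-=[-2.3408, -0.1869]  P^-=[0.5284 -0.4452; -0.4452 2.5272]  S=[0.7528]  K=[0.5305; 0.3822]  nu=[3.2550]  x^+=[-0.6141, 1.0573]  P^+=[0.3166 -0.5978; -0.5978 2.4172]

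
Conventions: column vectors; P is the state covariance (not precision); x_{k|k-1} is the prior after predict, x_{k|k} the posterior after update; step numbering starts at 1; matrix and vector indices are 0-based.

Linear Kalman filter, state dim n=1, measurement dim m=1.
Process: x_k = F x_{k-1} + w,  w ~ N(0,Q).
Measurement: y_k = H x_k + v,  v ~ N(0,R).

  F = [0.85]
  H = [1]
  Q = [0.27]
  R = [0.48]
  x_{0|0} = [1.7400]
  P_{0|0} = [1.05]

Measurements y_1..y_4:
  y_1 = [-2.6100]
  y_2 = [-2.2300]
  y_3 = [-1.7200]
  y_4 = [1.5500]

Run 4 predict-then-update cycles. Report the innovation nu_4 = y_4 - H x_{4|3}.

step 1: x^-=[1.4790]  P^-=[1.0286]  S=[1.5086]  K=[0.6818]  nu=[-4.0890]  x^+=[-1.3090]  P^+=[0.3273]
step 2: x^-=[-1.1127]  P^-=[0.5065]  S=[0.9865]  K=[0.5134]  nu=[-1.1173]  x^+=[-1.6863]  P^+=[0.2464]
step 3: x^-=[-1.4334]  P^-=[0.4481]  S=[0.9281]  K=[0.4828]  nu=[-0.2866]  x^+=[-1.5717]  P^+=[0.2317]
step 4: x^-=[-1.3360]  P^-=[0.4374]  S=[0.9174]  K=[0.4768]  nu=[2.8860]  x^+=[0.0401]  P^+=[0.2289]

innov = [2.8860]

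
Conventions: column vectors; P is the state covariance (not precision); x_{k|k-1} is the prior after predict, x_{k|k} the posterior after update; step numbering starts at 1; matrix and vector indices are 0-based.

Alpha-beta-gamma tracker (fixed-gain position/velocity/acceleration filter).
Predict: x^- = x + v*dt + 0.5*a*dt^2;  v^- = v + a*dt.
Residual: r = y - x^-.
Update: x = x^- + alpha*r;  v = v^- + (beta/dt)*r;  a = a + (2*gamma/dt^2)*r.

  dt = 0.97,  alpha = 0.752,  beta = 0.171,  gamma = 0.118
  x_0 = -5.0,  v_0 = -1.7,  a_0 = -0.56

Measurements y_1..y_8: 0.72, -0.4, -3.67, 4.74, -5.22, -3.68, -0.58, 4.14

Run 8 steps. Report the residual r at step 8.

resid = 6.5612

step 1: x_pred=-6.9125  r=7.6325  x^+=-1.1728  v^+=-0.8977  a^+=1.3544
step 2: x_pred=-1.4064  r=1.0064  x^+=-0.6496  v^+=0.5935  a^+=1.6068
step 3: x_pred=0.6820  r=-4.3520  x^+=-2.5907  v^+=1.3849  a^+=0.5152
step 4: x_pred=-1.0049  r=5.7449  x^+=3.3153  v^+=2.8975  a^+=1.9562
step 5: x_pred=7.0461  r=-12.2661  x^+=-2.1780  v^+=2.6326  a^+=-1.1204
step 6: x_pred=-0.1515  r=-3.5285  x^+=-2.8049  v^+=0.9238  a^+=-2.0055
step 7: x_pred=-2.8523  r=2.2723  x^+=-1.1435  v^+=-0.6209  a^+=-1.4355
step 8: x_pred=-2.4212  r=6.5612  x^+=2.5128  v^+=-0.8567  a^+=0.2102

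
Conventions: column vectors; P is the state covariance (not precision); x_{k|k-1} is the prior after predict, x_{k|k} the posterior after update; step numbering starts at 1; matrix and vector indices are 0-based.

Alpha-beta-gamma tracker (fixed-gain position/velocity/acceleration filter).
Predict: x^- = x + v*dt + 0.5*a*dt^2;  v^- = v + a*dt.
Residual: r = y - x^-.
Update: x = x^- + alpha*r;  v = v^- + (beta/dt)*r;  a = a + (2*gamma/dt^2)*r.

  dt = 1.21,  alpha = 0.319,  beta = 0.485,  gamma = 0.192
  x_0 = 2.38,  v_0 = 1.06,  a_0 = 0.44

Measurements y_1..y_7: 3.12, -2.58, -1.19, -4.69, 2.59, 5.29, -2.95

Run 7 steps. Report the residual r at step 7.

resid = -14.3755

step 1: x_pred=3.9847  r=-0.8647  x^+=3.7089  v^+=1.2458  a^+=0.2132
step 2: x_pred=5.3724  r=-7.9524  x^+=2.8356  v^+=-1.6837  a^+=-1.8725
step 3: x_pred=-0.5725  r=-0.6175  x^+=-0.7695  v^+=-4.1970  a^+=-2.0345
step 4: x_pred=-7.3372  r=2.6472  x^+=-6.4927  v^+=-5.5976  a^+=-1.3402
step 5: x_pred=-14.2469  r=16.8369  x^+=-8.8759  v^+=-0.4705  a^+=3.0758
step 6: x_pred=-7.1937  r=12.4837  x^+=-3.2114  v^+=8.2549  a^+=6.3500
step 7: x_pred=11.4255  r=-14.3755  x^+=6.8397  v^+=10.1763  a^+=2.5796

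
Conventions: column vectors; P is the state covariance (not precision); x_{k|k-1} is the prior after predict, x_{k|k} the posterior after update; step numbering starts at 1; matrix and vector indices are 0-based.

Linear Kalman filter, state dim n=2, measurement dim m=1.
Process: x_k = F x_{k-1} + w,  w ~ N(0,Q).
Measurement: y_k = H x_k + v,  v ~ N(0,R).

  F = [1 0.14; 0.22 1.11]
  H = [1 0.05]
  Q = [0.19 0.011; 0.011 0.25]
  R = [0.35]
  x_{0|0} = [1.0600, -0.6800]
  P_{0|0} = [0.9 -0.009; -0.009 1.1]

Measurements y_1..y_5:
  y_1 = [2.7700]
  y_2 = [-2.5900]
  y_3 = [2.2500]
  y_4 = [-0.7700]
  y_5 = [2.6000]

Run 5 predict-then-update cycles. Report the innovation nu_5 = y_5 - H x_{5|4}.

innov = [2.8754]

step 1: x^-=[0.9648, -0.5216]  P^-=[1.1090 0.3697; 0.3697 1.6445]  S=[1.5001]  K=[0.7516; 0.3012]  nu=[1.8313]  x^+=[2.3412, 0.0301]  P^+=[0.2616 0.0300; 0.0300 1.5083]
step 2: x^-=[2.3454, 0.5484]  P^-=[0.4895 0.3372; 0.3372 2.1358]  S=[0.8786]  K=[0.5764; 0.5053]  nu=[-4.9629]  x^+=[-0.5150, -1.9594]  P^+=[0.1977 0.0813; 0.0813 1.9114]
step 3: x^-=[-0.7893, -2.2882]  P^-=[0.4479 0.4443; 0.4443 2.6543]  S=[0.8490]  K=[0.5537; 0.6796]  nu=[3.1537]  x^+=[0.9570, -0.1449]  P^+=[0.1876 0.1248; 0.1248 2.2622]
step 4: x^-=[0.9368, 0.0497]  P^-=[0.4568 0.5461; 0.5461 3.1072]  S=[0.8692]  K=[0.5570; 0.8070]  nu=[-1.7092]  x^+=[-0.0153, -1.3297]  P^+=[0.1872 0.1554; 0.1554 2.5411]
step 5: x^-=[-0.2014, -1.4793]  P^-=[0.4705 0.6244; 0.6244 3.4659]  S=[0.8916]  K=[0.5627; 0.8946]  nu=[2.8754]  x^+=[1.4166, 1.0931]  P^+=[0.1882 0.1755; 0.1755 2.7523]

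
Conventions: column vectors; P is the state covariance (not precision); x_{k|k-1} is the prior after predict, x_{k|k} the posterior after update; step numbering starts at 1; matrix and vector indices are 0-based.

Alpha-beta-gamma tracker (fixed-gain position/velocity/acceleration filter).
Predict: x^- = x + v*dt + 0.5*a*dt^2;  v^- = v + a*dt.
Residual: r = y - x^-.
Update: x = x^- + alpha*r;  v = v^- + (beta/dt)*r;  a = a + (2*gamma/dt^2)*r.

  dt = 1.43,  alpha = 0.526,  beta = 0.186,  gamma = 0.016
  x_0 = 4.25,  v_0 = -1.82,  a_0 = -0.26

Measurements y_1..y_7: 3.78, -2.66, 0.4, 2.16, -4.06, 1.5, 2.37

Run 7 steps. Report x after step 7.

step 1: x_pred=1.3816  r=2.3984  x^+=2.6431  v^+=-1.8798  a^+=-0.2225
step 2: x_pred=-0.2725  r=-2.3875  x^+=-1.5283  v^+=-2.5085  a^+=-0.2598
step 3: x_pred=-5.3811  r=5.7811  x^+=-2.3403  v^+=-2.1281  a^+=-0.1694
step 4: x_pred=-5.5566  r=7.7166  x^+=-1.4977  v^+=-1.3666  a^+=-0.0486
step 5: x_pred=-3.5016  r=-0.5584  x^+=-3.7953  v^+=-1.5087  a^+=-0.0573
step 6: x_pred=-6.0114  r=7.5114  x^+=-2.0604  v^+=-0.6137  a^+=0.0602
step 7: x_pred=-2.8765  r=5.2465  x^+=-0.1168  v^+=0.1548  a^+=0.1423

x_post = -0.1168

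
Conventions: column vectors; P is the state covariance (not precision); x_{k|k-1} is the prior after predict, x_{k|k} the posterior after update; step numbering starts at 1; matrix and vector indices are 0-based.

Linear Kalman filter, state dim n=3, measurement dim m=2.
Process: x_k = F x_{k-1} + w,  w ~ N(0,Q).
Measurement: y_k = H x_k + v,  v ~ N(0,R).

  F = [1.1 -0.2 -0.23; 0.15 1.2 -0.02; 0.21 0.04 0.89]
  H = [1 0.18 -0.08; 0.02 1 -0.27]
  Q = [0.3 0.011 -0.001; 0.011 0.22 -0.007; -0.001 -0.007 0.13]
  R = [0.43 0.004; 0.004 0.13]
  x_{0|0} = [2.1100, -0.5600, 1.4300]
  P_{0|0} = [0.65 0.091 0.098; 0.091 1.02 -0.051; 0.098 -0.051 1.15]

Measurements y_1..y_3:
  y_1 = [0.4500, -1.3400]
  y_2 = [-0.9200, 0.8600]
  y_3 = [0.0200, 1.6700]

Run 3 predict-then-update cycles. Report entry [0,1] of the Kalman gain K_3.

step 1: x^-=[2.1041, -0.3841, 1.6934]  P^-=[1.0938 0.0045 0.0065; 0.0045 1.7385 0.0237; 0.0065 0.0237 1.1057]  S=[1.5871 0.3624; 0.3624 1.9369]  K=[0.7171 -0.1215; -0.0056 0.8954; -0.0173 -0.1386]  nu=[-1.4495, -0.5408]  x^+=[1.1304, -0.8601, 1.7934]  P^+=[0.3122 -0.0114 0.0289; -0.0114 0.1893 0.2692; 0.0289 0.2692 1.0663]
step 2: x^-=[1.0029, -0.8985, 1.7991]  P^-=[0.7569 -0.0675 -0.1722; -0.0675 0.4829 0.2811; -0.1722 0.2811 1.0185]  S=[1.2043 0.0709; 0.0709 0.5348]  K=[0.6355 -0.0953; -0.0476 0.7648; -0.1703 0.0275]  nu=[-1.6173, 2.2242]  x^+=[-0.2368, 0.8795, 2.1357]  P^+=[0.2743 -0.0269 -0.0429; -0.0269 0.1725 0.2694; -0.0429 0.2694 0.9838]
step 3: x^-=[-0.9276, 0.9772, 1.8862]  P^-=[0.7492 -0.0862 -0.2308; -0.0862 0.4526 0.2674; -0.2308 0.2674 0.9243]  S=[1.1980 0.0622; 0.0622 0.5049]  K=[0.6328 -0.0956; -0.0611 0.7575; -0.2170 0.0529]  nu=[0.9226, 1.2206]  x^+=[-0.4604, 1.8454, 1.7506]  P^+=[0.2724 -0.0335 -0.0672; -0.0335 0.1642 0.2417; -0.0672 0.2417 0.8680]

K[0,1] = -0.0956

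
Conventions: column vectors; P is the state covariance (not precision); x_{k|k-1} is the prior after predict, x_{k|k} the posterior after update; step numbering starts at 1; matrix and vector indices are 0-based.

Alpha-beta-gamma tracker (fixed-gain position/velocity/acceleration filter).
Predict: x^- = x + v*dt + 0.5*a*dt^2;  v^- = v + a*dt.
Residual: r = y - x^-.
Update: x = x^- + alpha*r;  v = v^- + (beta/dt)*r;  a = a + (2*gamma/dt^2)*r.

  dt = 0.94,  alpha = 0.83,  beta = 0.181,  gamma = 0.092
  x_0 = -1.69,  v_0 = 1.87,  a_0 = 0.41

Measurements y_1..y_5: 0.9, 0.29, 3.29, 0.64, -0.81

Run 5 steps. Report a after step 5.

a_post = -1.6478

step 1: x_pred=0.2489  r=0.6511  x^+=0.7893  v^+=2.3808  a^+=0.5456
step 2: x_pred=3.2683  r=-2.9783  x^+=0.7963  v^+=2.3201  a^+=-0.0746
step 3: x_pred=2.9443  r=0.3457  x^+=3.2312  v^+=2.3166  a^+=-0.0026
step 4: x_pred=5.4076  r=-4.7676  x^+=1.4505  v^+=1.3961  a^+=-0.9954
step 5: x_pred=2.3230  r=-3.1330  x^+=-0.2774  v^+=-0.1429  a^+=-1.6478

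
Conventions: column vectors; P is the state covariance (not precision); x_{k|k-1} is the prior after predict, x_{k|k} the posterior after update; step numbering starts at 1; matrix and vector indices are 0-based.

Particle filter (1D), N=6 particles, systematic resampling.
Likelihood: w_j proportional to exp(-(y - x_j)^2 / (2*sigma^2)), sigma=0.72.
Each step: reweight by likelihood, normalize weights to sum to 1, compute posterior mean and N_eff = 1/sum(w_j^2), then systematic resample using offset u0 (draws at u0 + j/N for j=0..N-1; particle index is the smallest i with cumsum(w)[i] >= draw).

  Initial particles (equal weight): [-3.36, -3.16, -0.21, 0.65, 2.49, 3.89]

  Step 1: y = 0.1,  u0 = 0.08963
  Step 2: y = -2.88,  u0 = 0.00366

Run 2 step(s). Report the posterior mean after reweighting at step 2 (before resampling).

step 1: w=[0.0000, 0.0000, 0.5483, 0.4493, 0.0024, 0.0000]  mean=0.1829  Neff=1.9903  idx=[2, 2, 2, 3, 3, 3]
step 2: w=[0.3314, 0.3314, 0.3314, 0.0019, 0.0019, 0.0019]  mean=-0.2050  Neff=3.0350  idx=[0, 0, 1, 1, 2, 2]

post_mean = -0.2050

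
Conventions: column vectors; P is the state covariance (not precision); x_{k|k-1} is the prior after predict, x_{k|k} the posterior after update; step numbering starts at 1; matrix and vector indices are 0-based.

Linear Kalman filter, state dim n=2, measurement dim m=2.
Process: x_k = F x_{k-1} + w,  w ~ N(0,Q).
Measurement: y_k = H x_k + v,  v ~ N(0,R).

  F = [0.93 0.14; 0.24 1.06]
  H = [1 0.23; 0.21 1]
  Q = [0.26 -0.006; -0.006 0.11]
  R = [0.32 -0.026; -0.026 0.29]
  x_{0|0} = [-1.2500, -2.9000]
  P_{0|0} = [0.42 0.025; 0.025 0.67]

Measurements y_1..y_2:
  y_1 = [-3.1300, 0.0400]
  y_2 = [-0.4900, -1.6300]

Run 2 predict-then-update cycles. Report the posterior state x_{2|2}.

x_post = [-0.9875, -1.2208]

step 1: x^-=[-1.5685, -3.3740]  P^-=[0.6429 0.2127; 0.2127 0.8997]  S=[1.1083 0.5389; 0.5389 1.3074]  K=[0.6189 0.0108; 0.0342 0.7082]  nu=[-0.7855, 3.7434]  x^+=[-2.0142, -0.7497]  P^+=[0.2109 -0.0573; -0.0573 0.2165]
step 2: x^-=[-1.9782, -1.2781]  P^-=[0.4318 0.0148; 0.0148 0.3363]  S=[0.7764 0.1576; 0.1576 0.6516]  K=[0.5549 0.0277; 0.0137 0.5176]  nu=[1.7821, 0.0635]  x^+=[-0.9875, -1.2208]  P^+=[0.1874 -0.0457; -0.0457 0.1594]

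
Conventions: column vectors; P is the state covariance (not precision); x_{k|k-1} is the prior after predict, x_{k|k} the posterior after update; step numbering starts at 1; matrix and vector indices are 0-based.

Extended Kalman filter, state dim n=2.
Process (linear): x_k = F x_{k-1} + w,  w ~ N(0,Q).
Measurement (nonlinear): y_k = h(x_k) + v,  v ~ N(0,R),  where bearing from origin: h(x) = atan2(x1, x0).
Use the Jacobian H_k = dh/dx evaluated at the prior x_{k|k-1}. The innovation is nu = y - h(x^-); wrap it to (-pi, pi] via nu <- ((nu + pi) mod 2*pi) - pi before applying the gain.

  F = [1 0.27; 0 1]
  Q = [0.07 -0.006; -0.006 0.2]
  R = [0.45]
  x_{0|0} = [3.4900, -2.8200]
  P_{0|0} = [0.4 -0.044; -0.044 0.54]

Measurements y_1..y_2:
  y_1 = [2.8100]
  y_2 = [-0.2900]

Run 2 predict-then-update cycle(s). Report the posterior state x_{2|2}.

step 1: x^-=[2.7286, -2.8200]  P^-=[0.4856 0.0958; 0.0958 0.7400]  H_jac=[0.1831 0.1772]  S=[0.4957]  K=[0.2136; 0.2999]  nu=[-2.6713]  x^+=[2.1579, -3.6212]  P^+=[0.4630 0.0640; 0.0640 0.6954]
step 2: x^-=[1.1802, -3.6212]  P^-=[0.6183 0.2458; 0.2458 0.8954]  H_jac=[0.2496 0.0814]  S=[0.5044]  K=[0.3456; 0.2661]  nu=[0.9657]  x^+=[1.5139, -3.3642]  P^+=[0.5580 0.1994; 0.1994 0.8597]

x_post = [1.5139, -3.3642]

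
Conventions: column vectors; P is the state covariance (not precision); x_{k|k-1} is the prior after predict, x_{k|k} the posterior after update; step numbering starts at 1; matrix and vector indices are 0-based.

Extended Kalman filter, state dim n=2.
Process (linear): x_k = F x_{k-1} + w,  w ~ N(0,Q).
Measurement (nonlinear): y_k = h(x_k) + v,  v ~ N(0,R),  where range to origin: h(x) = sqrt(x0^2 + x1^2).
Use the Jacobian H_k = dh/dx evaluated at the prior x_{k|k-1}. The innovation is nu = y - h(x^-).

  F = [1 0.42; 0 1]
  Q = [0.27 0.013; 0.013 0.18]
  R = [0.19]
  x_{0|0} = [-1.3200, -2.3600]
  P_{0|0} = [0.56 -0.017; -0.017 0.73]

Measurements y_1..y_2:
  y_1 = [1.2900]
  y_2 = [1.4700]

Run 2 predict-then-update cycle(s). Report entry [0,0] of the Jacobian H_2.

H_jac[0,0] = -0.8053

step 1: x^-=[-2.3112, -2.3600]  P^-=[0.9445 0.3026; 0.3026 0.9100]  H_jac=[-0.6997 -0.7145]  S=[1.4194]  K=[-0.6179; -0.6072]  nu=[-2.0132]  x^+=[-1.0673, -1.1376]  P^+=[0.4026 -0.2299; -0.2299 0.3867]
step 2: x^-=[-1.5450, -1.1376]  P^-=[0.5476 -0.0545; -0.0545 0.5667]  H_jac=[-0.8053 -0.5929]  S=[0.6922]  K=[-0.5903; -0.4219]  nu=[-0.4486]  x^+=[-1.2802, -0.9483]  P^+=[0.3064 -0.2270; -0.2270 0.4434]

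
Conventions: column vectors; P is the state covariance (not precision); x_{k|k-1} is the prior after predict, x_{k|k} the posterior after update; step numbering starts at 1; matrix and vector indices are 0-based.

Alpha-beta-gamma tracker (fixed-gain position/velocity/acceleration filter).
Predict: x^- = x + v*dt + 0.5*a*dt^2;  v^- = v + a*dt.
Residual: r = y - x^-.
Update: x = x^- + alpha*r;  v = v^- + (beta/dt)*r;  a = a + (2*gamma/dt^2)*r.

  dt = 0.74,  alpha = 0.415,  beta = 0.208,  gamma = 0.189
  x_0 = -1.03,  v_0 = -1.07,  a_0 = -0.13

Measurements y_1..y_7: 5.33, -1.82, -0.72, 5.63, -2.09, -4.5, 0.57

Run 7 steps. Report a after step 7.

step 1: x_pred=-1.8574  r=7.1874  x^+=1.1254  v^+=0.8540  a^+=4.8313
step 2: x_pred=3.0802  r=-4.9002  x^+=1.0466  v^+=3.0519  a^+=1.4488
step 3: x_pred=3.7017  r=-4.4217  x^+=1.8667  v^+=2.8812  a^+=-1.6034
step 4: x_pred=3.5597  r=2.0703  x^+=4.4189  v^+=2.2766  a^+=-0.1743
step 5: x_pred=6.0558  r=-8.1458  x^+=2.6753  v^+=-0.1421  a^+=-5.7973
step 6: x_pred=0.9829  r=-5.4829  x^+=-1.2925  v^+=-5.9732  a^+=-9.5820
step 7: x_pred=-8.3362  r=8.9062  x^+=-4.6402  v^+=-10.5605  a^+=-3.4342

a_post = -3.4342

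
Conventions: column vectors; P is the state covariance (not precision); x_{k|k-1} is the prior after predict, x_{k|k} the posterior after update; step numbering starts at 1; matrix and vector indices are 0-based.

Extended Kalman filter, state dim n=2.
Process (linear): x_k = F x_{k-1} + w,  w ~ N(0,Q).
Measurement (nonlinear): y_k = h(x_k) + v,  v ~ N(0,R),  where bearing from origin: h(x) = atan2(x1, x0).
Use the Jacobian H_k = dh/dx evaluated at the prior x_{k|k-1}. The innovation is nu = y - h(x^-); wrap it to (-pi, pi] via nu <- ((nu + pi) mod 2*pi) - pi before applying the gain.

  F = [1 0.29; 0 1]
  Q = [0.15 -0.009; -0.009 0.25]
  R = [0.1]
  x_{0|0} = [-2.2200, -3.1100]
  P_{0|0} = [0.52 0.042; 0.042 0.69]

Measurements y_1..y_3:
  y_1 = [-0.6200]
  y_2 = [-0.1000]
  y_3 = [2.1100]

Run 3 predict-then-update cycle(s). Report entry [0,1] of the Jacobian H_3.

step 1: x^-=[-3.1219, -3.1100]  P^-=[0.7524 0.2331; 0.2331 0.9400]  H_jac=[0.1602 -0.1608]  S=[0.1316]  K=[0.6309; -0.8647]  nu=[1.7381]  x^+=[-2.0253, -4.6130]  P^+=[0.7000 0.3049; 0.3049 0.8416]
step 2: x^-=[-3.3630, -4.6130]  P^-=[1.0976 0.5400; 0.5400 1.0916]  H_jac=[0.1415 -0.1032]  S=[0.1178]  K=[0.8456; -0.3073]  nu=[2.1007]  x^+=[-1.5867, -5.2586]  P^+=[1.0134 0.5706; 0.5706 1.0805]
step 3: x^-=[-3.1117, -5.2586]  P^-=[1.5852 0.8749; 0.8749 1.3305]  H_jac=[0.1408 -0.0833]  S=[0.1201]  K=[1.2514; 0.1027]  nu=[-2.0681]  x^+=[-5.6996, -5.4711]  P^+=[1.3970 0.8595; 0.8595 1.3292]

H_jac[0,1] = -0.0833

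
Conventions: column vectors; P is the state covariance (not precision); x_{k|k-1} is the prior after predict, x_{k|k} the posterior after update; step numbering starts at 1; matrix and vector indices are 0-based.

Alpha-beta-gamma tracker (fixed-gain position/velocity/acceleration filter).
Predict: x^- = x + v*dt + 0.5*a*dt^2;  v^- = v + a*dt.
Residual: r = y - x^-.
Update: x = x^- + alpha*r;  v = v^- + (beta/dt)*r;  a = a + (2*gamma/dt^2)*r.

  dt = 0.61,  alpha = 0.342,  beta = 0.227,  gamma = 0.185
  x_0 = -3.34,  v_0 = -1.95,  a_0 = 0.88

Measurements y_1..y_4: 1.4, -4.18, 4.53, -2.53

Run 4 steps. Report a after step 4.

step 1: x_pred=-4.3658  r=5.7658  x^+=-2.3939  v^+=0.7324  a^+=6.6132
step 2: x_pred=-0.7167  r=-3.4633  x^+=-1.9012  v^+=3.4777  a^+=3.1695
step 3: x_pred=0.8099  r=3.7201  x^+=2.0822  v^+=6.7954  a^+=6.8686
step 4: x_pred=7.5053  r=-10.0353  x^+=4.0732  v^+=7.2508  a^+=-3.1101

a_post = -3.1101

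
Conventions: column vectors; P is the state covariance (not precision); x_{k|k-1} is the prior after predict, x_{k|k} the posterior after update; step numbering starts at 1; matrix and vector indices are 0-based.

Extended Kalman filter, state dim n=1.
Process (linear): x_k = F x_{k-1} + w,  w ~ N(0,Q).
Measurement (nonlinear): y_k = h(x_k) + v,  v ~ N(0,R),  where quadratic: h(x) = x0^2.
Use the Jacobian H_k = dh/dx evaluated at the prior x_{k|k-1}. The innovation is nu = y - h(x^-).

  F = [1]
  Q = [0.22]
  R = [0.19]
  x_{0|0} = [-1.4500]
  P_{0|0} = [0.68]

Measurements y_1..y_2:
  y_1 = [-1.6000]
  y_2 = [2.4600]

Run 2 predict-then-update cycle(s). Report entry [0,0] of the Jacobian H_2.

H_jac[0,0] = -0.4091

step 1: x^-=[-1.4500]  P^-=[0.9000]  H_jac=[-2.9000]  S=[7.7590]  K=[-0.3364]  nu=[-3.7025]  x^+=[-0.2045]  P^+=[0.0220]
step 2: x^-=[-0.2045]  P^-=[0.2420]  H_jac=[-0.4091]  S=[0.2305]  K=[-0.4296]  nu=[2.4182]  x^+=[-1.2433]  P^+=[0.1995]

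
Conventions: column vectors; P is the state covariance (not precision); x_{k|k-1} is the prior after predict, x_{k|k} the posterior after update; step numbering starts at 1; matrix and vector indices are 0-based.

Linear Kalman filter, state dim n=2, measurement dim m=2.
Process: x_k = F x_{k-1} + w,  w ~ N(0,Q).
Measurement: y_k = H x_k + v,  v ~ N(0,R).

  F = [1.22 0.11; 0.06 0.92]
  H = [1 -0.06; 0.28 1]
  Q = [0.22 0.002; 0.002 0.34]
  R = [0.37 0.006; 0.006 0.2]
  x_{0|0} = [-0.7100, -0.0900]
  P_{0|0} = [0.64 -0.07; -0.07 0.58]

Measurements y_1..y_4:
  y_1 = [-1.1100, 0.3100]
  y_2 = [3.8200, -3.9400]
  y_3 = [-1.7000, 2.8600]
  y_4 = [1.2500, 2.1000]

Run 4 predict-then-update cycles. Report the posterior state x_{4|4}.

step 1: x^-=[-0.8761, -0.1254]  P^-=[1.1608 0.0285; 0.0285 0.8255]  S=[1.5304 0.3095; 0.3095 1.1325]  K=[0.7349 0.1113; -0.1721 0.7830]  nu=[-0.2414, 0.6807]  x^+=[-0.9777, 0.4492]  P^+=[0.2696 -0.0488; -0.0488 0.1692]
step 2: x^-=[-1.1434, 0.3546]  P^-=[0.6103 -0.0163; -0.0163 0.4788]  S=[0.9840 0.1322; 0.1322 0.7176]  K=[0.6073 0.1036; -0.1379 0.6863]  nu=[4.9847, -3.9744]  x^+=[1.4720, -3.0607]  P^+=[0.2230 -0.0381; -0.0381 0.1471]
step 3: x^-=[1.4591, -2.7275]  P^-=[0.5435 -0.0098; -0.0098 0.4611]  S=[0.9164 0.1209; 0.1209 0.6982]  K=[0.5801 0.1035; -0.1305 0.6791]  nu=[-3.3228, 5.1790]  x^+=[0.0675, 1.2227]  P^+=[0.2131 -0.0355; -0.0355 0.1450]
step 4: x^-=[0.2169, 1.1290]  P^-=[0.5295 -0.0078; -0.0078 0.4595]  S=[0.9021 0.1190; 0.1190 0.6967]  K=[0.5738 0.1036; -0.1287 0.6785]  nu=[1.1009, 0.9103]  x^+=[0.9428, 1.6049]  P^+=[0.2108 -0.0349; -0.0349 0.1447]

x_post = [0.9428, 1.6049]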